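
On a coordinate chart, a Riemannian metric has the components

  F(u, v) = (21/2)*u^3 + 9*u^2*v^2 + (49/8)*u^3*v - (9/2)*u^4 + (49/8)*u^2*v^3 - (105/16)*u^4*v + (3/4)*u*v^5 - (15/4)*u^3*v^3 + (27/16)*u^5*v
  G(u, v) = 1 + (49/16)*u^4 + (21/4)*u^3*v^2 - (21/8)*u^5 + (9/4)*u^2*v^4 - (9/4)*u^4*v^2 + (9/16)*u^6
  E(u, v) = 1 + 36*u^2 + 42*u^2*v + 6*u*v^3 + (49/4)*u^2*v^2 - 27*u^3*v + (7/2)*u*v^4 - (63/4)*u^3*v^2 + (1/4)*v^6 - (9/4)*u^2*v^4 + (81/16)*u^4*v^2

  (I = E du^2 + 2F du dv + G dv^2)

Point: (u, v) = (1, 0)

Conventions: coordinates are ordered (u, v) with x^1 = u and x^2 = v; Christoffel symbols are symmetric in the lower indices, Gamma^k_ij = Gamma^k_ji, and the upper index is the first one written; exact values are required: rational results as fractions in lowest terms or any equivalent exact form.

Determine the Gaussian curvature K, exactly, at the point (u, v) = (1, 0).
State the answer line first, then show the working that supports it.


Answer: K = -25/23104

E = 37, F = 6, G = 2, EG - F^2 = 38 at the point
E_u = 72, E_v = 15, F_u = 27/2, F_v = 5/4, G_u = 5/2, G_v = 0
E_vv = 25/8, F_uv = 9/16, G_uu = 9/8
Apply the Brioschi formula K = (det M1 - det M2)/(EG - F^2)^2 over the derivative matrices of E, F, G.
M1 = [[-E_vv/2 + F_uv - G_uu/2, E_u/2, F_u - E_v/2], [F_v - G_u/2, E, F], [G_v/2, F, G]] = [[-25/16, 36, 6], [0, 37, 6], [0, 6, 2]]; det M1 = -475/8
M2 = [[0, E_v/2, G_u/2], [E_v/2, E, F], [G_u/2, F, G]] = [[0, 15/2, 5/4], [15/2, 37, 6], [5/4, 6, 2]]; det M2 = -925/16
det M1 - det M2 = -25/16; K = -25/16 / (38)^2 = -25/23104


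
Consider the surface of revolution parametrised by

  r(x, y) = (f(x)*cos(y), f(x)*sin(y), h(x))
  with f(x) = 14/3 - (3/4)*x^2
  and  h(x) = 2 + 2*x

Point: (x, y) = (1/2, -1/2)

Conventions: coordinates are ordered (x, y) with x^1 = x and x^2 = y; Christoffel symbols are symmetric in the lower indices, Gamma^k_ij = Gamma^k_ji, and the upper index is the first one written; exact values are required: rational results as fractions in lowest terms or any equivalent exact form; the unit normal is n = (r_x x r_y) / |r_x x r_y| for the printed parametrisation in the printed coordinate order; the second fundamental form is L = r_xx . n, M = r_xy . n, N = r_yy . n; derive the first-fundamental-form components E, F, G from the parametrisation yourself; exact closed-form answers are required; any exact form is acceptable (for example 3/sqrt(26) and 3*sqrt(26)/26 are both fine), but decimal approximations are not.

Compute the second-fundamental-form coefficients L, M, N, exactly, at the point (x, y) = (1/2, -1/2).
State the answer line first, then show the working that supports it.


Answer: L = 12*sqrt(73)/73, M = 0, N = 215*sqrt(73)/438

f = 215/48, f' = -3/4, f'' = -3/2, h' = 2, h'' = 0
E = 73/16, F = 0, G = 46225/2304; answer radicand W^2 = 73/16
unnormalised second-form numerators: l = 3, m = 0, n = 215/24; L = l/sqrt(73/16), and similarly M = m/sqrt(W^2), N = n/sqrt(W^2)


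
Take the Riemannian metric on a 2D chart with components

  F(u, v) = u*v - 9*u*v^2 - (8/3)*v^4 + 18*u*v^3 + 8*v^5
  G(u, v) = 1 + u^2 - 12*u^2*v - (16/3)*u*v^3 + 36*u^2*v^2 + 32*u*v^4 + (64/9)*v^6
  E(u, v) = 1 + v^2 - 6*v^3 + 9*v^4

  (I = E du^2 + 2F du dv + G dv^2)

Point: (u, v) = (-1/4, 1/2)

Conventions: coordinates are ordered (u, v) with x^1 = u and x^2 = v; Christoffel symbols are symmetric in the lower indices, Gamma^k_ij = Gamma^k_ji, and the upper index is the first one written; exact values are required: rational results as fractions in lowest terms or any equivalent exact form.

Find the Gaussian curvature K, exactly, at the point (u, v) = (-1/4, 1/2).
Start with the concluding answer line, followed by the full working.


Answer: K = -82944/24649

E = 17/16, F = -1/24, G = 37/36, EG - F^2 = 157/144 at the point
E_u = 0, E_v = 1, F_u = 1/2, F_v = -5/24, G_u = -2/3, G_v = -1/6
E_vv = 11, F_uv = 11/2, G_uu = 8
Apply the Brioschi formula K = (det M1 - det M2)/(EG - F^2)^2 over the derivative matrices of E, F, G.
M1 = [[-E_vv/2 + F_uv - G_uu/2, E_u/2, F_u - E_v/2], [F_v - G_u/2, E, F], [G_v/2, F, G]] = [[-4, 0, 0], [1/8, 17/16, -1/24], [-1/12, -1/24, 37/36]]; det M1 = -157/36
M2 = [[0, E_v/2, G_u/2], [E_v/2, E, F], [G_u/2, F, G]] = [[0, 1/2, -1/3], [1/2, 17/16, -1/24], [-1/3, -1/24, 37/36]]; det M2 = -13/36
det M1 - det M2 = -4; K = -4 / (157/144)^2 = -82944/24649


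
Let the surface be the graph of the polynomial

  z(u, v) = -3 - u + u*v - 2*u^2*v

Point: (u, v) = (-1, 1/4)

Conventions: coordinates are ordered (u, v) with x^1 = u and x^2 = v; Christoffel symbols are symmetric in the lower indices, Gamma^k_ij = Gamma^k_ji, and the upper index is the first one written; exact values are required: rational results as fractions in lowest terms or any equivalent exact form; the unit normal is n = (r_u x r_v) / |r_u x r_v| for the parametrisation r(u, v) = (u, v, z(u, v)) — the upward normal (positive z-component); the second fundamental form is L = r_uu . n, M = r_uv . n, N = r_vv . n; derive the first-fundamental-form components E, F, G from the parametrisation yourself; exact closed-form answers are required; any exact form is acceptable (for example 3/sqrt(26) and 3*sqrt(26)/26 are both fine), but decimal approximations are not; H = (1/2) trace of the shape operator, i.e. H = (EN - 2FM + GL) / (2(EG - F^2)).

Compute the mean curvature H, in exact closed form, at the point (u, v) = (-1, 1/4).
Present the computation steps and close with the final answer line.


z_u = 1/4, z_v = -3, z_uu = -1, z_uv = 5, z_vv = 0
E = 17/16, F = -3/4, G = 10; answer radicand W^2 = 161/16
unnormalised second-form numerators: l = -1, m = 5, n = 0; L = l/sqrt(161/16), and similarly M = m/sqrt(W^2), N = n/sqrt(W^2)
H = (E*n - 2*F*m + G*l) / (2*(EG - F^2)*sqrt(W^2)); E*n - 2*F*m + G*l = -5/2, EG - F^2 = 161/16, so H = (-20/161)/sqrt(161/16)

Answer: H = -80*sqrt(161)/25921


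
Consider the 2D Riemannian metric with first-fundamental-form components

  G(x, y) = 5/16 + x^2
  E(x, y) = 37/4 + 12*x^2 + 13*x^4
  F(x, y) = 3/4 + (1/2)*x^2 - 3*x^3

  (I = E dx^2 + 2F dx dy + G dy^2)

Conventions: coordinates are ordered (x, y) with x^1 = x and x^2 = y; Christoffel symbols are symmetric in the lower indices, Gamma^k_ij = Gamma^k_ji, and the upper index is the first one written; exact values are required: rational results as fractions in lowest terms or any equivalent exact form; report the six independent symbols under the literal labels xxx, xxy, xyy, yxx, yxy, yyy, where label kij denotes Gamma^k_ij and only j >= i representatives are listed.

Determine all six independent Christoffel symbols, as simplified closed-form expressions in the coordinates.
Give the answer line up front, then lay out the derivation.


Answer: Gamma_xxx = (-64*x^5 + 480*x^4 + 1256*x^3 + 432*x^2 + 192*x)/(256*x^6 + 192*x^5 + 1012*x^4 + 288*x^3 + 784*x^2 + 149), Gamma_xxy = (192*x^4 - 32*x^3 - 48*x)/(256*x^6 + 192*x^5 + 1012*x^4 + 288*x^3 + 784*x^2 + 149), Gamma_xyy = (-64*x^3 - 20*x)/(256*x^6 + 192*x^5 + 1012*x^4 + 288*x^3 + 784*x^2 + 149), Gamma_yxx = (-2496*x^6 - 4608*x^4 - 864*x^3 - 5328*x^2 + 16*x)/(256*x^6 + 192*x^5 + 1012*x^4 + 288*x^3 + 784*x^2 + 149), Gamma_yxy = (832*x^5 + 768*x^3 + 592*x)/(256*x^6 + 192*x^5 + 1012*x^4 + 288*x^3 + 784*x^2 + 149), Gamma_yyy = (-192*x^4 + 32*x^3 + 48*x)/(256*x^6 + 192*x^5 + 1012*x^4 + 288*x^3 + 784*x^2 + 149)

E = 37/4 + 12*x^2 + 13*x^4; F = 3/4 + (1/2)*x^2 - 3*x^3; G = 5/16 + x^2
Gamma^k_ij = (1/2) g^{kl} (d_i g_jl + d_j g_il - d_l g_ij), with g^inv = (1/(EG-F^2)) [[G, -F], [-F, E]]
first partials: E_x = 24*x + 52*x^3, E_y = 0, F_x = x - 9*x^2, F_y = 0, G_x = 2*x, G_y = 0
D = EG - F^2 = 149/64 + (49/4)*x^2 + (9/2)*x^3 + (253/16)*x^4 + 3*x^5 + 4*x^6
expanded: Gamma^x_xx = (G E_x - 2F F_x + F E_y)/(2D), Gamma^x_xy = (G E_y - F G_x)/(2D), Gamma^x_yy = (2G F_y - G G_x - F G_y)/(2D), Gamma^y_xx = (2E F_x - E E_y - F E_x)/(2D), Gamma^y_xy = (E G_x - F E_y)/(2D), Gamma^y_yy = (E G_y - 2F F_y + F G_x)/(2D); substitute and cancel common factors


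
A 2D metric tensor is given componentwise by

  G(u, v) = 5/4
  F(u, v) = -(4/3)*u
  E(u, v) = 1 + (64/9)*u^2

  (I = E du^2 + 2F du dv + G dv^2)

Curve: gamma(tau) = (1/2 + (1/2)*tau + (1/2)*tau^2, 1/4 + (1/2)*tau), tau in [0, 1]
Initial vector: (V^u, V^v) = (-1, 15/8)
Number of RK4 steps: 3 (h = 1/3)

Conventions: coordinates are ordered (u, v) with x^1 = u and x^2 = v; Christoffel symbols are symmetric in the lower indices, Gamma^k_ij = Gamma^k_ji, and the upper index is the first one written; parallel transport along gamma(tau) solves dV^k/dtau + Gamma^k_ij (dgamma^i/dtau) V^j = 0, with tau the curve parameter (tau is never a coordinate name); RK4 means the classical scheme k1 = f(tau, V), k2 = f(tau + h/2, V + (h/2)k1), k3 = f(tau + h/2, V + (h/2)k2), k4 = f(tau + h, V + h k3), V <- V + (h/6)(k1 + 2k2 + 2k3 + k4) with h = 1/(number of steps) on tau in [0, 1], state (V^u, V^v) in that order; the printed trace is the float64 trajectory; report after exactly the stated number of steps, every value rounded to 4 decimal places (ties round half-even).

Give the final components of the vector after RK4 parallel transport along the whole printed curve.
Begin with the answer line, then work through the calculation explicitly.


Answer: V^u = -0.4190, V^v = 1.7380

gamma'(tau) = (1/2 + tau, 1/2); f(tau, V)^k = -Gamma^k_ij(gamma(tau)) gamma'^i(tau) V^j; h = 1/3; intermediate values shown to 6 dp
curve data and Christoffel symbols at the stage parameters:
  tau = 0.000000: gamma = (0.500000, 0.250000), gamma' = (0.500000, 0.500000); Gamma_uuu = 1.174312, Gamma_uuv = 0.000000, Gamma_uvv = 0.000000, Gamma_vuu = -0.440367, Gamma_vuv = 0.000000, Gamma_vvv = 0.000000
  tau = 0.166667: gamma = (0.597222, 0.333333), gamma' = (0.666667, 0.500000); Gamma_uuu = 1.121638, Gamma_uuv = 0.000000, Gamma_uvv = 0.000000, Gamma_vuu = -0.352142, Gamma_vuv = 0.000000, Gamma_vvv = 0.000000
  tau = 0.333333: gamma = (0.722222, 0.416667), gamma' = (0.833333, 0.500000); Gamma_uuu = 1.035613, Gamma_uuv = 0.000000, Gamma_uvv = 0.000000, Gamma_vuu = -0.268861, Gamma_vuv = 0.000000, Gamma_vvv = 0.000000
  tau = 0.500000: gamma = (0.875000, 0.500000), gamma' = (1.000000, 0.500000); Gamma_uuu = 0.929461, Gamma_uuv = 0.000000, Gamma_uvv = 0.000000, Gamma_vuu = -0.199170, Gamma_vuv = 0.000000, Gamma_vvv = 0.000000
  tau = 0.666667: gamma = (1.055556, 0.583333), gamma' = (1.166667, 0.500000); Gamma_uuu = 0.818274, Gamma_uuv = 0.000000, Gamma_uvv = 0.000000, Gamma_vuu = -0.145351, Gamma_vuv = 0.000000, Gamma_vvv = 0.000000
  tau = 0.833333: gamma = (1.263889, 0.666667), gamma' = (1.333333, 0.500000); Gamma_uuu = 0.712774, Gamma_uuv = 0.000000, Gamma_uvv = 0.000000, Gamma_vuu = -0.105741, Gamma_vuv = 0.000000, Gamma_vvv = 0.000000
  tau = 1.000000: gamma = (1.500000, 0.750000), gamma' = (1.500000, 0.500000); Gamma_uuu = 0.618357, Gamma_uuv = 0.000000, Gamma_uvv = 0.000000, Gamma_vuu = -0.077295, Gamma_vuv = 0.000000, Gamma_vvv = 0.000000
step 0: V^u = -1.0000, V^v = 1.8750
step 1: k1 = (0.587156, -0.220183), k2 = (0.674583, -0.211788), k3 = (0.663687, -0.208367), k4 = (0.672088, -0.174484); V <- V + (h/6)(k1 + 2k2 + 2k3 + k4): V^u = -0.7813, V^v = 1.8064
step 2: k1 = (0.674309, -0.175061), k2 = (0.621772, -0.133237), k3 = (0.629911, -0.134981), k4 = (0.545465, -0.096892); V <- V + (h/6)(k1 + 2k2 + 2k3 + k4): V^u = -0.5745, V^v = 1.7615
step 3: k1 = (0.548452, -0.097422), k2 = (0.459117, -0.068111), k3 = (0.473268, -0.070210), k4 = (0.386549, -0.048319); V <- V + (h/6)(k1 + 2k2 + 2k3 + k4): V^u = -0.4190, V^v = 1.7380


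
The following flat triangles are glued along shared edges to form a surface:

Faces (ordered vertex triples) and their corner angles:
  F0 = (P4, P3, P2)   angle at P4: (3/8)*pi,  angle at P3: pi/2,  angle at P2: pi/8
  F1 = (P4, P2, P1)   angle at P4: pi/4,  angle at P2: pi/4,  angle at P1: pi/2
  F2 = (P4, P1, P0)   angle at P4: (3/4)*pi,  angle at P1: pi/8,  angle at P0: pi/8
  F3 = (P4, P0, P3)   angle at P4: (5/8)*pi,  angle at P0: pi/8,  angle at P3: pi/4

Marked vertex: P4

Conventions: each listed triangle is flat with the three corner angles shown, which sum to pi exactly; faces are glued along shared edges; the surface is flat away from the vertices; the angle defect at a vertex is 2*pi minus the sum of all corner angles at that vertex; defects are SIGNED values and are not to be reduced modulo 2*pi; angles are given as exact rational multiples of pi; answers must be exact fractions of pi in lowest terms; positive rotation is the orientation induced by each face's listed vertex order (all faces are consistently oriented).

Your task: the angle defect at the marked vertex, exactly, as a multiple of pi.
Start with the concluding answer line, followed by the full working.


Answer: defect(P4) = 0

Sum of corner angles at P4: 2*pi
defect = 2*pi - 2*pi


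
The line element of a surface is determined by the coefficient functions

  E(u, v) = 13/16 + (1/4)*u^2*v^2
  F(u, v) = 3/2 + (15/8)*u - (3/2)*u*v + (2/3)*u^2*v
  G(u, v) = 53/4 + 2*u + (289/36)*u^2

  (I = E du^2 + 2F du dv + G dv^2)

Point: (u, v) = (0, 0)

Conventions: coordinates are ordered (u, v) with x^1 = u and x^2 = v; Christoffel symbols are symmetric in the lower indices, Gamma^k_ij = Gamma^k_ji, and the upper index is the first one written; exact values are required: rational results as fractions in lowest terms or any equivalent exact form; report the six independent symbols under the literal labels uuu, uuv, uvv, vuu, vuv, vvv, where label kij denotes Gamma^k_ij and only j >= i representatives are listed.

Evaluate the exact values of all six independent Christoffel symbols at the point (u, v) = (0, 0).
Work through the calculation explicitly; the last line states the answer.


E = 13/16, F = 3/2, G = 53/4 at the point
E_u = 0, E_v = 0, F_u = 15/8, F_v = 0, G_u = 2, G_v = 0
EG - F^2 = 545/64;  g^inv = (64/545) * [[53/4, -3/2], [-3/2, 13/16]]
first-kind symbols [ij,l] = (1/2)(d_i g_jl + d_j g_il - d_l g_ij): [uu,u] = E_u/2 = 0, [uu,v] = F_u - E_v/2 = 15/8, [uv,u] = E_v/2 = 0, [uv,v] = G_u/2 = 1, [vv,u] = F_v - G_u/2 = -1, [vv,v] = G_v/2 = 0
Gamma^u_ij = (G*[ij,u] - F*[ij,v])/(EG - F^2), Gamma^v_ij = (E*[ij,v] - F*[ij,u])/(EG - F^2)

Answer: Gamma_uuu = -36/109, Gamma_uuv = -96/545, Gamma_uvv = -848/545, Gamma_vuu = 39/218, Gamma_vuv = 52/545, Gamma_vvv = 96/545


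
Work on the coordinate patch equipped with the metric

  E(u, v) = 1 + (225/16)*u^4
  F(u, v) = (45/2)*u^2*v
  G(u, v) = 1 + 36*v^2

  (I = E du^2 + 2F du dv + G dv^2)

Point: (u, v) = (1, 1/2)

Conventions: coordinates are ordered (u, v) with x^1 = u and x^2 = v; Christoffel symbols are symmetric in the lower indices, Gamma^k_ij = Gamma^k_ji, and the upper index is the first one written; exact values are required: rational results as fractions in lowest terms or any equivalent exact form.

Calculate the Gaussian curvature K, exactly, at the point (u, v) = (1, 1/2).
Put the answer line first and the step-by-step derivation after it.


Answer: K = 2304/29645

E = 241/16, F = 45/4, G = 10, EG - F^2 = 385/16 at the point
E_u = 225/4, E_v = 0, F_u = 45/2, F_v = 45/2, G_u = 0, G_v = 36
E_vv = 0, F_uv = 45, G_uu = 0
Evaluate Brioschi's two determinant matrices M1, M2 and divide by (EG - F^2)^2.
M1 = [[-E_vv/2 + F_uv - G_uu/2, E_u/2, F_u - E_v/2], [F_v - G_u/2, E, F], [G_v/2, F, G]] = [[45, 225/8, 45/2], [45/2, 241/16, 45/4], [18, 45/4, 10]]; det M1 = 45
M2 = [[0, E_v/2, G_u/2], [E_v/2, E, F], [G_u/2, F, G]] = [[0, 0, 0], [0, 241/16, 45/4], [0, 45/4, 10]]; det M2 = 0
det M1 - det M2 = 45; K = 45 / (385/16)^2 = 2304/29645


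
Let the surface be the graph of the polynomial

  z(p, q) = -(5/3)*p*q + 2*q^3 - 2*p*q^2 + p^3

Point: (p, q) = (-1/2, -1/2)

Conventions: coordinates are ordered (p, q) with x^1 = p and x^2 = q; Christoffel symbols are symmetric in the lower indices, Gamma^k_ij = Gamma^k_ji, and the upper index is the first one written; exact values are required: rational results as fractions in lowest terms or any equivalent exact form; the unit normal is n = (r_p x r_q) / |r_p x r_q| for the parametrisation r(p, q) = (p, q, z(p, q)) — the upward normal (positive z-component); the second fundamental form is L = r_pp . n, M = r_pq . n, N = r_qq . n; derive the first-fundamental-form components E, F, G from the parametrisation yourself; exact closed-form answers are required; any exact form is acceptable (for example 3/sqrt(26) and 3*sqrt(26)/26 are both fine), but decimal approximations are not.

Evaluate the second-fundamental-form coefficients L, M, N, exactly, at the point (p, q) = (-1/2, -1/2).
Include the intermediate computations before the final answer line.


z_p = 13/12, z_q = 4/3, z_pp = -3, z_pq = 1/3, z_qq = -4
E = 313/144, F = 13/9, G = 25/9; answer radicand W^2 = 569/144
unnormalised second-form numerators: l = -3, m = 1/3, n = -4; L = l/sqrt(569/144), and similarly M = m/sqrt(W^2), N = n/sqrt(W^2)

Answer: L = -36*sqrt(569)/569, M = 4*sqrt(569)/569, N = -48*sqrt(569)/569


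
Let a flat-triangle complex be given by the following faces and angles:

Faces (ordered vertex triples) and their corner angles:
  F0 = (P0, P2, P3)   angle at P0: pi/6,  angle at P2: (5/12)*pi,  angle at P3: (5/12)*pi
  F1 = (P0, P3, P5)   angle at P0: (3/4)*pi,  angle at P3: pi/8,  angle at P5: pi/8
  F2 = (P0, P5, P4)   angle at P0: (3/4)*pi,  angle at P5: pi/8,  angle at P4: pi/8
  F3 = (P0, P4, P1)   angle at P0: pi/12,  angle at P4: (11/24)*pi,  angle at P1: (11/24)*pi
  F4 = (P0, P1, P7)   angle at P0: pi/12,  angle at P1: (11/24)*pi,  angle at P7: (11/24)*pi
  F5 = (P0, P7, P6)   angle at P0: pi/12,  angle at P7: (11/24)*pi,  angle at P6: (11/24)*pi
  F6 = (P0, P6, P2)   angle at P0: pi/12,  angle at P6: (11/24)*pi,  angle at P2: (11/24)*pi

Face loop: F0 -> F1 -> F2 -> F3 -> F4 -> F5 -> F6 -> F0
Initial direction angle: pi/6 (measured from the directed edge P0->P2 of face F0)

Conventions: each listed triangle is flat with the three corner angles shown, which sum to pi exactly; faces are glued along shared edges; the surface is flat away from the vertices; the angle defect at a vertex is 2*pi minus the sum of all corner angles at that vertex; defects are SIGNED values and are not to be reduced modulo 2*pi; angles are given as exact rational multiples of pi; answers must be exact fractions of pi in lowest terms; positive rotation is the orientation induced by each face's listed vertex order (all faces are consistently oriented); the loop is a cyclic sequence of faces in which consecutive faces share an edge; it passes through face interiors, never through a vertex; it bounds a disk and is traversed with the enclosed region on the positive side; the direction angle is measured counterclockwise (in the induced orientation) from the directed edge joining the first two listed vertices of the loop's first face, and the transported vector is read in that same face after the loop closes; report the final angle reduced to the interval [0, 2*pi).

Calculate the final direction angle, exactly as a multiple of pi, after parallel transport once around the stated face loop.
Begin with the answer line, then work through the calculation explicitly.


Answer: final direction angle = pi/6

enclosed vertex P0: corner angles sum to 2*pi, defect = 2*pi - 2*pi = 0
summing the enclosed defects onto the initial angle, mod 2*pi in the induced orientation:
final angle = pi/6 + 0 = pi/6 (mod 2*pi)


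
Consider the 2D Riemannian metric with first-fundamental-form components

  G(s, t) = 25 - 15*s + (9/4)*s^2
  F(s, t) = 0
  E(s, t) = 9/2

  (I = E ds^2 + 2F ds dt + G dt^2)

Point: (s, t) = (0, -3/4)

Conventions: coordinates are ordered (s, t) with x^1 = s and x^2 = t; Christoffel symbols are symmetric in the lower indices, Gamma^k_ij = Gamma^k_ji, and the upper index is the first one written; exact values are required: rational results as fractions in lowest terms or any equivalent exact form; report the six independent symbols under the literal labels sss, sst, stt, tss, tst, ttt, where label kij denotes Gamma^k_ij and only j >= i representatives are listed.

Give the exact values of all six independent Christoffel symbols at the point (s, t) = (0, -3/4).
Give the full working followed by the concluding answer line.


E = 9/2, F = 0, G = 25 at the point
E_s = 0, E_t = 0, F_s = 0, F_t = 0, G_s = -15, G_t = 0
EG - F^2 = 225/2;  g^inv = (2/225) * [[25, 0], [0, 9/2]]
first-kind symbols [ij,l] = (1/2)(d_i g_jl + d_j g_il - d_l g_ij): [ss,s] = E_s/2 = 0, [ss,t] = F_s - E_t/2 = 0, [st,s] = E_t/2 = 0, [st,t] = G_s/2 = -15/2, [tt,s] = F_t - G_s/2 = 15/2, [tt,t] = G_t/2 = 0
Gamma^s_ij = (G*[ij,s] - F*[ij,t])/(EG - F^2), Gamma^t_ij = (E*[ij,t] - F*[ij,s])/(EG - F^2)

Answer: Gamma_sss = 0, Gamma_sst = 0, Gamma_stt = 5/3, Gamma_tss = 0, Gamma_tst = -3/10, Gamma_ttt = 0


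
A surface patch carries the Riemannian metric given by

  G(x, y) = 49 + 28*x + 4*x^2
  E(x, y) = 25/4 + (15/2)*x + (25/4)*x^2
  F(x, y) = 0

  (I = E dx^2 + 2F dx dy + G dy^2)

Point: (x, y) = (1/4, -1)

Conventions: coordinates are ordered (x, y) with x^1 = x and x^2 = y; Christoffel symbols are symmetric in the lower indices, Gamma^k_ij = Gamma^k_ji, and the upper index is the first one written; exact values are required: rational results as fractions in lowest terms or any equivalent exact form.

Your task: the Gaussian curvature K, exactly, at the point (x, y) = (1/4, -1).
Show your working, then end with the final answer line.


E = 545/64, F = 0, G = 225/4, EG - F^2 = 122625/256 at the point
E_x = 85/8, E_y = 0, F_x = 0, F_y = 0, G_x = 30, G_y = 0
E_yy = 0, F_xy = 0, G_xx = 8
By Brioschi, K is (det M1 - det M2) divided by (EG - F^2) squared.
M1 = [[-E_yy/2 + F_xy - G_xx/2, E_x/2, F_x - E_y/2], [F_y - G_x/2, E, F], [G_y/2, F, G]] = [[-4, 85/16, 0], [-15, 545/64, 0], [0, 0, 225/4]]; det M1 = 82125/32
M2 = [[0, E_y/2, G_x/2], [E_y/2, E, F], [G_x/2, F, G]] = [[0, 0, 15], [0, 545/64, 0], [15, 0, 225/4]]; det M2 = -122625/64
det M1 - det M2 = 286875/64; K = 286875/64 / (122625/256)^2 = 17408/891075

Answer: K = 17408/891075


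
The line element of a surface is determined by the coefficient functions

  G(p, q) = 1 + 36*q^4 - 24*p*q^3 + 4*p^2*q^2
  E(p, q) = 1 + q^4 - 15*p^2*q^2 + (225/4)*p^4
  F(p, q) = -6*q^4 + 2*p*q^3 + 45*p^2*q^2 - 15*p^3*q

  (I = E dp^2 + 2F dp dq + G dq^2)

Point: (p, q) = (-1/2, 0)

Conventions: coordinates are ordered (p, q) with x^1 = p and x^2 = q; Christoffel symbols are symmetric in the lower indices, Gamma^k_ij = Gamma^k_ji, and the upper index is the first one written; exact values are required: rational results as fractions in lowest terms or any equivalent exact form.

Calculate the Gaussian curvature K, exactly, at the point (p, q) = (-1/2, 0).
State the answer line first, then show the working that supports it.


Answer: K = -30720/83521

E = 289/64, F = 0, G = 1, EG - F^2 = 289/64 at the point
E_p = -225/8, E_q = 0, F_p = 0, F_q = 15/8, G_p = 0, G_q = 0
E_qq = -15/2, F_pq = -45/4, G_pp = 0
Compute both Brioschi determinants and normalise by (EG - F^2)^2.
M1 = [[-E_qq/2 + F_pq - G_pp/2, E_p/2, F_p - E_q/2], [F_q - G_p/2, E, F], [G_q/2, F, G]] = [[-15/2, -225/16, 0], [15/8, 289/64, 0], [0, 0, 1]]; det M1 = -15/2
M2 = [[0, E_q/2, G_p/2], [E_q/2, E, F], [G_p/2, F, G]] = [[0, 0, 0], [0, 289/64, 0], [0, 0, 1]]; det M2 = 0
det M1 - det M2 = -15/2; K = -15/2 / (289/64)^2 = -30720/83521


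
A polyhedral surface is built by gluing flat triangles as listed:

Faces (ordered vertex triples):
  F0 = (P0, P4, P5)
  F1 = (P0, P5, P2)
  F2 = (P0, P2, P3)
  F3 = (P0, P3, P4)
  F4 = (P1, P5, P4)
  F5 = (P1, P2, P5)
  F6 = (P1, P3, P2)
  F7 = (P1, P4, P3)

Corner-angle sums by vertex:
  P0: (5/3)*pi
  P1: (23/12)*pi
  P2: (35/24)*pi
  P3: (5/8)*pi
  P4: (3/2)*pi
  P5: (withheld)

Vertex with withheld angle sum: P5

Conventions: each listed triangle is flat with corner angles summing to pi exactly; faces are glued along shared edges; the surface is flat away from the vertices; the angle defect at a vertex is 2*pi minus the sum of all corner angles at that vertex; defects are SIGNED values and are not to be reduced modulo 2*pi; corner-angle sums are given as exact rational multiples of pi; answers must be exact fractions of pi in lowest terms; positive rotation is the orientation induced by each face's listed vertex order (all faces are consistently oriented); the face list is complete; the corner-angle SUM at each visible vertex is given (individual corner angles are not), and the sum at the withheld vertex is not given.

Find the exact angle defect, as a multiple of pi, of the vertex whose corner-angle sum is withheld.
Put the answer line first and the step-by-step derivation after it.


Answer: defect(P5) = (7/6)*pi

V = 6, E = 12, F = 8; chi = V - E + F = 2
Gauss-Bonnet: total defect = 2*pi*chi = 4*pi; visible defects sum to (17/6)*pi


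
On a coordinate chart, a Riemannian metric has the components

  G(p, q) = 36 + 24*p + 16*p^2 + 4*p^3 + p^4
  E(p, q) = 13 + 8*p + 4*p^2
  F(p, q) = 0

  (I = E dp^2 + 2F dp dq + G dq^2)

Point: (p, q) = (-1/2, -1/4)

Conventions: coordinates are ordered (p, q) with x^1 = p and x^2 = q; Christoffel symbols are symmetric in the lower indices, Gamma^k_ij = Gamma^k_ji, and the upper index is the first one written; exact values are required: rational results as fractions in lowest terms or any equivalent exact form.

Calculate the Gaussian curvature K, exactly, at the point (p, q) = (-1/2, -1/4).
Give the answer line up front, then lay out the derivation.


Answer: K = -6/175

E = 10, F = 0, G = 441/16, EG - F^2 = 2205/8 at the point
E_p = 4, E_q = 0, F_p = 0, F_q = 0, G_p = 21/2, G_q = 0
E_qq = 0, F_pq = 0, G_pp = 23
By Brioschi, K is (det M1 - det M2) divided by (EG - F^2) squared.
M1 = [[-E_qq/2 + F_pq - G_pp/2, E_p/2, F_p - E_q/2], [F_q - G_p/2, E, F], [G_q/2, F, G]] = [[-23/2, 2, 0], [-21/4, 10, 0], [0, 0, 441/16]]; det M1 = -92169/32
M2 = [[0, E_q/2, G_p/2], [E_q/2, E, F], [G_p/2, F, G]] = [[0, 0, 21/4], [0, 10, 0], [21/4, 0, 441/16]]; det M2 = -2205/8
det M1 - det M2 = -83349/32; K = -83349/32 / (2205/8)^2 = -6/175


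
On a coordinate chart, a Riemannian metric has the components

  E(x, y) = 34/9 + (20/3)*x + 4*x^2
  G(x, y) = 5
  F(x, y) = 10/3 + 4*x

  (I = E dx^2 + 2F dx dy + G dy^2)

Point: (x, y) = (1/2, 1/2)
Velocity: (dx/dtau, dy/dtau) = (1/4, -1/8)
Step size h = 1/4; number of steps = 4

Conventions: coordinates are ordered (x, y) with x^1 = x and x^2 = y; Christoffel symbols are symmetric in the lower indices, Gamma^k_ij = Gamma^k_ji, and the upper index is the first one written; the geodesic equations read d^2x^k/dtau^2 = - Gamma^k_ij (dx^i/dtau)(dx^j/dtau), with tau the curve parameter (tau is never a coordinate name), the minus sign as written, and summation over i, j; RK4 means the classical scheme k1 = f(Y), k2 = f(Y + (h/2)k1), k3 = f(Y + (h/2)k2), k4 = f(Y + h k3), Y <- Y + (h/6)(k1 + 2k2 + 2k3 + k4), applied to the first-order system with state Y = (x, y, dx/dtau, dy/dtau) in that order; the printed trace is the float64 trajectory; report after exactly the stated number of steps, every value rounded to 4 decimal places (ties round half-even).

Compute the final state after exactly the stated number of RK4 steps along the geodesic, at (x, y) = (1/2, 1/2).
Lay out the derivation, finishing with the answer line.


f(Y) = (dx/dtau, dy/dtau, -Gamma^x_ij Y'^i Y'^j, -Gamma^y_ij Y'^i Y'^j) with the Gammas evaluated at the stage position; h = 0.250000; intermediate values shown to 6 dp
step 0: x = 0.5000, y = 0.5000, dx/dtau = 0.2500, dy/dtau = -0.1250
step 1:
  k1: at (x, y) = (0.500000, 0.500000), (dx/dtau, dy/dtau) = (0.250000, -0.125000); Gamma_xxx = 0.440367, Gamma_xxy = 0.000000, Gamma_xyy = 0.000000, Gamma_yxx = 0.330275, Gamma_yxy = 0.000000, Gamma_yyy = 0.000000; k1 = (0.250000, -0.125000, -0.027523, -0.020642)
  k2: at (x, y) = (0.531250, 0.484375), (dx/dtau, dy/dtau) = (0.246560, -0.127580); Gamma_xxx = 0.438478, Gamma_xxy = 0.000000, Gamma_xyy = 0.000000, Gamma_yxx = 0.321328, Gamma_yxy = 0.000000, Gamma_yyy = 0.000000; k2 = (0.246560, -0.127580, -0.026656, -0.019534)
  k3: at (x, y) = (0.530820, 0.484052), (dx/dtau, dy/dtau) = (0.246668, -0.127442); Gamma_xxx = 0.438506, Gamma_xxy = 0.000000, Gamma_xyy = 0.000000, Gamma_yxx = 0.321449, Gamma_yxy = 0.000000, Gamma_yyy = 0.000000; k3 = (0.246668, -0.127442, -0.026681, -0.019559)
  k4: at (x, y) = (0.561667, 0.468140), (dx/dtau, dy/dtau) = (0.243330, -0.129890); Gamma_xxx = 0.436480, Gamma_xxy = 0.000000, Gamma_xyy = 0.000000, Gamma_yxx = 0.312889, Gamma_yxy = 0.000000, Gamma_yyy = 0.000000; k4 = (0.243330, -0.129890, -0.025844, -0.018526)
  Y <- Y + (h/6)(k1 + 2k2 + 2k3 + k4): x = 0.5617, y = 0.4681, dx/dtau = 0.2433, dy/dtau = -0.1299
step 2:
  k1: at (x, y) = (0.561658, 0.468128), (dx/dtau, dy/dtau) = (0.243332, -0.129890); Gamma_xxx = 0.436480, Gamma_xxy = 0.000000, Gamma_xyy = 0.000000, Gamma_yxx = 0.312891, Gamma_yxy = 0.000000, Gamma_yyy = 0.000000; k1 = (0.243332, -0.129890, -0.025844, -0.018526)
  k2: at (x, y) = (0.592074, 0.451892), (dx/dtau, dy/dtau) = (0.240101, -0.132206); Gamma_xxx = 0.434339, Gamma_xxy = 0.000000, Gamma_xyy = 0.000000, Gamma_yxx = 0.304712, Gamma_yxy = 0.000000, Gamma_yyy = 0.000000; k2 = (0.240101, -0.132206, -0.025039, -0.017566)
  k3: at (x, y) = (0.591670, 0.451602), (dx/dtau, dy/dtau) = (0.240202, -0.132086); Gamma_xxx = 0.434368, Gamma_xxy = 0.000000, Gamma_xyy = 0.000000, Gamma_yxx = 0.304819, Gamma_yxy = 0.000000, Gamma_yyy = 0.000000; k3 = (0.240202, -0.132086, -0.025062, -0.017587)
  k4: at (x, y) = (0.621708, 0.435106), (dx/dtau, dy/dtau) = (0.237066, -0.134287); Gamma_xxx = 0.432129, Gamma_xxy = 0.000000, Gamma_xyy = 0.000000, Gamma_yxx = 0.296987, Gamma_yxy = 0.000000, Gamma_yyy = 0.000000; k4 = (0.237066, -0.134287, -0.024286, -0.016691)
  Y <- Y + (h/6)(k1 + 2k2 + 2k3 + k4): x = 0.6217, y = 0.4351, dx/dtau = 0.2371, dy/dtau = -0.1343
step 3:
  k1: at (x, y) = (0.621700, 0.435096), (dx/dtau, dy/dtau) = (0.237068, -0.134287); Gamma_xxx = 0.432130, Gamma_xxy = 0.000000, Gamma_xyy = 0.000000, Gamma_yxx = 0.296990, Gamma_yxy = 0.000000, Gamma_yyy = 0.000000; k1 = (0.237068, -0.134287, -0.024286, -0.016691)
  k2: at (x, y) = (0.651333, 0.418310), (dx/dtau, dy/dtau) = (0.234032, -0.136373); Gamma_xxx = 0.429811, Gamma_xxy = 0.000000, Gamma_xyy = 0.000000, Gamma_yxx = 0.289500, Gamma_yxy = 0.000000, Gamma_yyy = 0.000000; k2 = (0.234032, -0.136373, -0.023541, -0.015856)
  k3: at (x, y) = (0.650954, 0.418050), (dx/dtau, dy/dtau) = (0.234125, -0.136269); Gamma_xxx = 0.429841, Gamma_xxy = 0.000000, Gamma_xyy = 0.000000, Gamma_yxx = 0.289594, Gamma_yxy = 0.000000, Gamma_yyy = 0.000000; k3 = (0.234125, -0.136269, -0.023562, -0.015874)
  k4: at (x, y) = (0.680231, 0.401029), (dx/dtau, dy/dtau) = (0.231177, -0.138255); Gamma_xxx = 0.427455, Gamma_xxy = 0.000000, Gamma_xyy = 0.000000, Gamma_yxx = 0.282416, Gamma_yxy = 0.000000, Gamma_yyy = 0.000000; k4 = (0.231177, -0.138255, -0.022844, -0.015093)
  Y <- Y + (h/6)(k1 + 2k2 + 2k3 + k4): x = 0.6802, y = 0.4010, dx/dtau = 0.2312, dy/dtau = -0.1383
step 4:
  k1: at (x, y) = (0.680223, 0.401020), (dx/dtau, dy/dtau) = (0.231179, -0.138255); Gamma_xxx = 0.427455, Gamma_xxy = 0.000000, Gamma_xyy = 0.000000, Gamma_yxx = 0.282418, Gamma_yxy = 0.000000, Gamma_yyy = 0.000000; k1 = (0.231179, -0.138255, -0.022845, -0.015093)
  k2: at (x, y) = (0.709120, 0.383738), (dx/dtau, dy/dtau) = (0.228323, -0.140142); Gamma_xxx = 0.425016, Gamma_xxy = 0.000000, Gamma_xyy = 0.000000, Gamma_yxx = 0.275546, Gamma_yxy = 0.000000, Gamma_yyy = 0.000000; k2 = (0.228323, -0.140142, -0.022157, -0.014365)
  k3: at (x, y) = (0.708763, 0.383502), (dx/dtau, dy/dtau) = (0.228409, -0.140051); Gamma_xxx = 0.425047, Gamma_xxy = 0.000000, Gamma_xyy = 0.000000, Gamma_yxx = 0.275629, Gamma_yxy = 0.000000, Gamma_yyy = 0.000000; k3 = (0.228409, -0.140051, -0.022175, -0.014380)
  k4: at (x, y) = (0.737325, 0.366007), (dx/dtau, dy/dtau) = (0.225635, -0.141850); Gamma_xxx = 0.422564, Gamma_xxy = 0.000000, Gamma_xyy = 0.000000, Gamma_yxx = 0.269036, Gamma_yxy = 0.000000, Gamma_yyy = 0.000000; k4 = (0.225635, -0.141850, -0.021513, -0.013697)
  Y <- Y + (h/6)(k1 + 2k2 + 2k3 + k4): x = 0.7373, y = 0.3660, dx/dtau = 0.2256, dy/dtau = -0.1419

Answer: x = 0.7373, y = 0.3660, dx/dtau = 0.2256, dy/dtau = -0.1419


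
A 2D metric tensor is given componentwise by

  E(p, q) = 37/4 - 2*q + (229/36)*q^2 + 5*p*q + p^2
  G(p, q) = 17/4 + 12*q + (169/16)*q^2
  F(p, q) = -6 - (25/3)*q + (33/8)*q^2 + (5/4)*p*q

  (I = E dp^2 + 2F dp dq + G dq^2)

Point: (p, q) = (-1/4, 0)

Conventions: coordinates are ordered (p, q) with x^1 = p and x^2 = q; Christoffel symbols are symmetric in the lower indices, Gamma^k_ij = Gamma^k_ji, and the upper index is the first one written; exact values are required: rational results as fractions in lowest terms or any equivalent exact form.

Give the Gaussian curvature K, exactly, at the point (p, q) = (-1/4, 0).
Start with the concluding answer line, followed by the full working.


Answer: K = -506944/471969

E = 149/16, F = -6, G = 17/4, EG - F^2 = 229/64 at the point
E_p = -1/2, E_q = -13/4, F_p = 0, F_q = -415/48, G_p = 0, G_q = 12
E_qq = 229/18, F_pq = 5/4, G_pp = 0
Compute both Brioschi determinants and normalise by (EG - F^2)^2.
M1 = [[-E_qq/2 + F_pq - G_pp/2, E_p/2, F_p - E_q/2], [F_q - G_p/2, E, F], [G_q/2, F, G]] = [[-46/9, -1/4, 13/8], [-415/48, 149/16, -6], [6, -6, 17/4]]; det M1 = -57541/2304
M2 = [[0, E_q/2, G_p/2], [E_q/2, E, F], [G_p/2, F, G]] = [[0, -13/8, 0], [-13/8, 149/16, -6], [0, -6, 17/4]]; det M2 = -2873/256
det M1 - det M2 = -7921/576; K = -7921/576 / (229/64)^2 = -506944/471969


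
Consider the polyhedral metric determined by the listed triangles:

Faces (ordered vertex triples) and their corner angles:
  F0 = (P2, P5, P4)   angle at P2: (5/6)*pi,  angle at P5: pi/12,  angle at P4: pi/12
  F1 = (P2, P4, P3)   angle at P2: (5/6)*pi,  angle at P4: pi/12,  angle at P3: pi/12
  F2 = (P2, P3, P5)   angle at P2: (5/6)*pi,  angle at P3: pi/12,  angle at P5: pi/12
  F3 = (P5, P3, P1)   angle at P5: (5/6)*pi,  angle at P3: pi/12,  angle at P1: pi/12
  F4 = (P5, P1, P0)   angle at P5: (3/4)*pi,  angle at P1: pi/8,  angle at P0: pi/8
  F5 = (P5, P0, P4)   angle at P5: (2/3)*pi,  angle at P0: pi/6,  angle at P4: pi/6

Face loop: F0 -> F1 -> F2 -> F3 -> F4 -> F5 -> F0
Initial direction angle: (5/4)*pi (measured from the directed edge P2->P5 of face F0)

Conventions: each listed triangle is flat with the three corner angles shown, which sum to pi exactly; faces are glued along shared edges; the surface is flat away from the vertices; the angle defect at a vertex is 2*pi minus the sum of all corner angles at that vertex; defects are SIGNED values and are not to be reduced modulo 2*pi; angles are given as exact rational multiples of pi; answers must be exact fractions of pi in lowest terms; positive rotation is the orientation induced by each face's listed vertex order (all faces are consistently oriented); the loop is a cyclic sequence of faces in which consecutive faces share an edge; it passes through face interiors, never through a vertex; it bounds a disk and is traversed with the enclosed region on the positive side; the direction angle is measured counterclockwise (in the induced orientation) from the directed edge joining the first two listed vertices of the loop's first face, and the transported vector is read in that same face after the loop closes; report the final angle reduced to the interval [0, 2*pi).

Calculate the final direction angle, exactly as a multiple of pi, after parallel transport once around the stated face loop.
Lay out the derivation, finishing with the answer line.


enclosed vertex P2: corner angles sum to (5/2)*pi, defect = 2*pi - (5/2)*pi = -pi/2
enclosed vertex P5: corner angles sum to (29/12)*pi, defect = 2*pi - (29/12)*pi = (-5/12)*pi
final direction = starting direction + enclosed defect total, reduced mod 2*pi (induced orientation)
final angle = (5/4)*pi - (11/12)*pi = pi/3 (mod 2*pi)

Answer: final direction angle = pi/3


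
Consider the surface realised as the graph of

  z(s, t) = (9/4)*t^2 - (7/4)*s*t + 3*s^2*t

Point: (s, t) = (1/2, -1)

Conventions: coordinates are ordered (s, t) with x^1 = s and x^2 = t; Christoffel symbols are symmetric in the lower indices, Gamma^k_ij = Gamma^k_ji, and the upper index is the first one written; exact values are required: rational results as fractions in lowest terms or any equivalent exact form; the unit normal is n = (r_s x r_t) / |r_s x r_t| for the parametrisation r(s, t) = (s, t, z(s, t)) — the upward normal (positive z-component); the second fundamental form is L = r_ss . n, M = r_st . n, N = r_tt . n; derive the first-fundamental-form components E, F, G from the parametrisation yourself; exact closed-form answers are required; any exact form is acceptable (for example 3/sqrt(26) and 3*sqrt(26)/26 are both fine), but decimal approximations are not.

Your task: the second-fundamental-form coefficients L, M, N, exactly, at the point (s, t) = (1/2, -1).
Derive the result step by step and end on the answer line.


z_s = -5/4, z_t = -37/8, z_ss = -6, z_st = 5/4, z_tt = 9/2
E = 41/16, F = 185/32, G = 1433/64; answer radicand W^2 = 1533/64
unnormalised second-form numerators: l = -6, m = 5/4, n = 9/2; L = l/sqrt(1533/64), and similarly M = m/sqrt(W^2), N = n/sqrt(W^2)

Answer: L = -16*sqrt(1533)/511, M = 10*sqrt(1533)/1533, N = 12*sqrt(1533)/511


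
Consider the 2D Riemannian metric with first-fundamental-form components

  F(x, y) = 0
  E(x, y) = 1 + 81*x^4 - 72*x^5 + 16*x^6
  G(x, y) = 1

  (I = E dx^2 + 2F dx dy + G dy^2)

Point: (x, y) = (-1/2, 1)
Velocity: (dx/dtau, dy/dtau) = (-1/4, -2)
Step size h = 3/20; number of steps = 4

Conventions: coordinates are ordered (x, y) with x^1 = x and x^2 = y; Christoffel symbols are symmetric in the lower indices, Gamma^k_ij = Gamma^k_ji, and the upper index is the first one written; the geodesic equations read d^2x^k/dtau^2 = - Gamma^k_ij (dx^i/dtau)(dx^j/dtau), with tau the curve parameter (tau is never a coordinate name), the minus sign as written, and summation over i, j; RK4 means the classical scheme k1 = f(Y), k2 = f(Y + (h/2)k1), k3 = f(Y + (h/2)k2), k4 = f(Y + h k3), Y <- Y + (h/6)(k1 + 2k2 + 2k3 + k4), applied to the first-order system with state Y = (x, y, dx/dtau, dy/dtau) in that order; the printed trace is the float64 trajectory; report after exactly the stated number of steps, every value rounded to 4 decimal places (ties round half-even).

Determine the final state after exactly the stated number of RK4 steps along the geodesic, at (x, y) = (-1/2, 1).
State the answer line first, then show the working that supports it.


Answer: x = -0.6193, y = -0.2000, dx/dtau = -0.1621, dy/dtau = -2.0000

f(Y) = (dx/dtau, dy/dtau, -Gamma^x_ij Y'^i Y'^j, -Gamma^y_ij Y'^i Y'^j) with the Gammas evaluated at the stage position; h = 0.150000; intermediate values shown to 6 dp
step 0: x = -0.5000, y = 1.0000, dx/dtau = -0.2500, dy/dtau = -2.0000
step 1:
  k1: at (x, y) = (-0.500000, 1.000000), (dx/dtau, dy/dtau) = (-0.250000, -2.000000); Gamma_xxx = -3.854015, Gamma_xxy = 0.000000, Gamma_xyy = 0.000000, Gamma_yxx = 0.000000, Gamma_yxy = 0.000000, Gamma_yyy = 0.000000; k1 = (-0.250000, -2.000000, 0.240876, 0.000000)
  k2: at (x, y) = (-0.518750, 0.850000), (dx/dtau, dy/dtau) = (-0.231934, -2.000000); Gamma_xxx = -3.789909, Gamma_xxy = 0.000000, Gamma_xyy = 0.000000, Gamma_yxx = 0.000000, Gamma_yxy = 0.000000, Gamma_yyy = 0.000000; k2 = (-0.231934, -2.000000, 0.203873, 0.000000)
  k3: at (x, y) = (-0.517395, 0.850000), (dx/dtau, dy/dtau) = (-0.234710, -2.000000); Gamma_xxx = -3.794724, Gamma_xxy = 0.000000, Gamma_xyy = 0.000000, Gamma_yxx = 0.000000, Gamma_yxy = 0.000000, Gamma_yyy = 0.000000; k3 = (-0.234710, -2.000000, 0.209046, 0.000000)
  k4: at (x, y) = (-0.535206, 0.700000), (dx/dtau, dy/dtau) = (-0.218643, -2.000000); Gamma_xxx = -3.729687, Gamma_xxy = 0.000000, Gamma_xyy = 0.000000, Gamma_yxx = 0.000000, Gamma_yxy = 0.000000, Gamma_yyy = 0.000000; k4 = (-0.218643, -2.000000, 0.178297, 0.000000)
  Y <- Y + (h/6)(k1 + 2k2 + 2k3 + k4): x = -0.5350, y = 0.7000, dx/dtau = -0.2189, dy/dtau = -2.0000
step 2:
  k1: at (x, y) = (-0.535048, 0.700000), (dx/dtau, dy/dtau) = (-0.218875, -2.000000); Gamma_xxx = -3.730279, Gamma_xxy = 0.000000, Gamma_xyy = 0.000000, Gamma_yxx = 0.000000, Gamma_yxy = 0.000000, Gamma_yyy = 0.000000; k1 = (-0.218875, -2.000000, 0.178703, 0.000000)
  k2: at (x, y) = (-0.551464, 0.550000), (dx/dtau, dy/dtau) = (-0.205472, -2.000000); Gamma_xxx = -3.667838, Gamma_xxy = 0.000000, Gamma_xyy = 0.000000, Gamma_yxx = 0.000000, Gamma_yxy = 0.000000, Gamma_yyy = 0.000000; k2 = (-0.205472, -2.000000, 0.154852, 0.000000)
  k3: at (x, y) = (-0.550459, 0.550000), (dx/dtau, dy/dtau) = (-0.207261, -2.000000); Gamma_xxx = -3.671711, Gamma_xxy = 0.000000, Gamma_xyy = 0.000000, Gamma_yxx = 0.000000, Gamma_yxy = 0.000000, Gamma_yyy = 0.000000; k3 = (-0.207261, -2.000000, 0.157726, 0.000000)
  k4: at (x, y) = (-0.566137, 0.400000), (dx/dtau, dy/dtau) = (-0.195216, -2.000000); Gamma_xxx = -3.610802, Gamma_xxy = 0.000000, Gamma_xyy = 0.000000, Gamma_yxx = 0.000000, Gamma_yxy = 0.000000, Gamma_yyy = 0.000000; k4 = (-0.195216, -2.000000, 0.137605, 0.000000)
  Y <- Y + (h/6)(k1 + 2k2 + 2k3 + k4): x = -0.5660, y = 0.4000, dx/dtau = -0.1953, dy/dtau = -2.0000
step 3:
  k1: at (x, y) = (-0.566037, 0.400000), (dx/dtau, dy/dtau) = (-0.195338, -2.000000); Gamma_xxx = -3.611194, Gamma_xxy = 0.000000, Gamma_xyy = 0.000000, Gamma_yxx = 0.000000, Gamma_yxy = 0.000000, Gamma_yyy = 0.000000; k1 = (-0.195338, -2.000000, 0.137792, 0.000000)
  k2: at (x, y) = (-0.580688, 0.250000), (dx/dtau, dy/dtau) = (-0.185004, -2.000000); Gamma_xxx = -3.553681, Gamma_xxy = 0.000000, Gamma_xyy = 0.000000, Gamma_yxx = 0.000000, Gamma_yxy = 0.000000, Gamma_yyy = 0.000000; k2 = (-0.185004, -2.000000, 0.121630, 0.000000)
  k3: at (x, y) = (-0.579912, 0.250000), (dx/dtau, dy/dtau) = (-0.186216, -2.000000); Gamma_xxx = -3.556730, Gamma_xxy = 0.000000, Gamma_xyy = 0.000000, Gamma_yxx = 0.000000, Gamma_yxy = 0.000000, Gamma_yyy = 0.000000; k3 = (-0.186216, -2.000000, 0.123335, 0.000000)
  k4: at (x, y) = (-0.593970, 0.100000), (dx/dtau, dy/dtau) = (-0.176838, -2.000000); Gamma_xxx = -3.501418, Gamma_xxy = 0.000000, Gamma_xyy = 0.000000, Gamma_yxx = 0.000000, Gamma_yxy = 0.000000, Gamma_yyy = 0.000000; k4 = (-0.176838, -2.000000, 0.109495, 0.000000)
  Y <- Y + (h/6)(k1 + 2k2 + 2k3 + k4): x = -0.5939, y = 0.1000, dx/dtau = -0.1769, dy/dtau = -2.0000
step 4:
  k1: at (x, y) = (-0.593903, 0.100000), (dx/dtau, dy/dtau) = (-0.176908, -2.000000); Gamma_xxx = -3.501682, Gamma_xxy = 0.000000, Gamma_xyy = 0.000000, Gamma_yxx = 0.000000, Gamma_yxy = 0.000000, Gamma_yyy = 0.000000; k1 = (-0.176908, -2.000000, 0.109590, 0.000000)
  k2: at (x, y) = (-0.607171, -0.050000), (dx/dtau, dy/dtau) = (-0.168689, -2.000000); Gamma_xxx = -3.449634, Gamma_xxy = 0.000000, Gamma_xyy = 0.000000, Gamma_yxx = 0.000000, Gamma_yxy = 0.000000, Gamma_yyy = 0.000000; k2 = (-0.168689, -2.000000, 0.098162, 0.000000)
  k3: at (x, y) = (-0.606554, -0.050000), (dx/dtau, dy/dtau) = (-0.169546, -2.000000); Gamma_xxx = -3.452046, Gamma_xxy = 0.000000, Gamma_xyy = 0.000000, Gamma_yxx = 0.000000, Gamma_yxy = 0.000000, Gamma_yyy = 0.000000; k3 = (-0.169546, -2.000000, 0.099232, 0.000000)
  k4: at (x, y) = (-0.619334, -0.200000), (dx/dtau, dy/dtau) = (-0.162023, -2.000000); Gamma_xxx = -3.402244, Gamma_xxy = 0.000000, Gamma_xyy = 0.000000, Gamma_yxx = 0.000000, Gamma_yxy = 0.000000, Gamma_yyy = 0.000000; k4 = (-0.162023, -2.000000, 0.089314, 0.000000)
  Y <- Y + (h/6)(k1 + 2k2 + 2k3 + k4): x = -0.6193, y = -0.2000, dx/dtau = -0.1621, dy/dtau = -2.0000
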